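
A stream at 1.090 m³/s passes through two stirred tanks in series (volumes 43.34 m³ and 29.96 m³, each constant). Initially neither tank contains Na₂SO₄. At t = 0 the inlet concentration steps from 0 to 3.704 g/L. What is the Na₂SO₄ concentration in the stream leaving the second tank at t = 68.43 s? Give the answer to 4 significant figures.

2.246 g/L

Time constants: τᵢ = Vᵢ/Q for each well-mixed tank.
τ₁ = 43.34/1.090 = 39.7615 s; τ₂ = 29.96/1.090 = 27.4862 s.
Tank 1: C₁ = C_in(1 − e^(−t/τ₁)). Tank 2 (τ₁ ≠ τ₂): C₂ = C_in[1 − (τ₁ e^(−t/τ₁) − τ₂ e^(−t/τ₂))/(τ₁ − τ₂)].
At t = 68.43: e^(−t/τ₁) = 0.178885, e^(−t/τ₂) = 0.0829424.
C₂ = 3.704·[1 − (39.7615·0.178885 − 27.4862·0.0829424)/(12.2752)] = 3.704·0.606284 = 2.24568 g/L.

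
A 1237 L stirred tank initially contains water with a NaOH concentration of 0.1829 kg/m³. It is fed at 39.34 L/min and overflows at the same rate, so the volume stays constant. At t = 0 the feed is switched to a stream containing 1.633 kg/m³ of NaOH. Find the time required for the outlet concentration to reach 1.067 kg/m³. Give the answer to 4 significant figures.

29.58 min

Species balance: V dC/dt = Q(C_in − C) ⇒ τ = V/Q = 31.4438 min.
C(t) = C_in + (C₀ − C_in) e^(−t/τ). Set C = 1.067 and solve for t:
e^(−t/τ) = (C − C_in)/(C₀ − C_in) = (1.067 − 1.633)/(0.1829 − 1.633) = 0.390318
t = −τ ln(…) = 31.4438 × 0.940794 = 29.5822 min.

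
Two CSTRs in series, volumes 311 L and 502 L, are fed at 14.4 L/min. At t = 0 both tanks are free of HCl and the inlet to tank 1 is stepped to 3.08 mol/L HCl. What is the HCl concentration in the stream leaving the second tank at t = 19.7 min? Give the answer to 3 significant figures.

Each tank obeys Vᵢ dCᵢ/dt = Q(Cᵢ₋₁ − Cᵢ), so τᵢ = Vᵢ/Q.
τ₁ = 311/14.4 = 21.597 min; τ₂ = 502/14.4 = 34.861 min.
Solving the cascade with C₁(0)=C₂(0)=0 gives C₂(t) = C_in[1 − (τ₁ e^(−t/τ₁) − τ₂ e^(−t/τ₂))/(τ₁ − τ₂)].
At t = 19.7: e^(−t/τ₁) = 0.40166, e^(−t/τ₂) = 0.56830.
C₂ = 3.08·[1 − (21.597·0.40166 − 34.861·0.56830)/(-13.264)] = 3.08·0.16035 = 0.49388 mol/L.

0.494 mol/L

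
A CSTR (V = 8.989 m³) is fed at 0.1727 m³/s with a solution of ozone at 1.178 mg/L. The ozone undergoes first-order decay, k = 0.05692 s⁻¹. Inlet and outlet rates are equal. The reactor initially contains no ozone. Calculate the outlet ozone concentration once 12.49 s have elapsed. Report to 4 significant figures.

V dC/dt = Q(C_in − C) − k V C.
This is linear with rate a = Q/V + k = 0.0761324 s⁻¹.
C_ss = Q C_in/(Q + kV) = 0.297274 mg/L; C(t) = C_ss + (C₀ − C_ss) e^(−a t).
C(12.49) = 0.297274 + (-0.297274)·e^(−0.0761324·12.49) = 0.297274 + (-0.297274)·0.386396 = 0.182409 mg/L.

0.1824 mg/L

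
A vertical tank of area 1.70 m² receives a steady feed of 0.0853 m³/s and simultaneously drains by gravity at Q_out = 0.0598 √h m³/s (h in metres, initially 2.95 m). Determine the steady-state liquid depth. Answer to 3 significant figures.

Level balance: A dh/dt = 0.0853 − 0.0598 √h. Setting dh/dt = 0:
Q_in = 0.0598 √h_ss ⇒ √h_ss = 0.0853/0.0598 = 1.4264.
h_ss = 1.4264² = 2.0347 m. (Since h₀ = 2.95 m > h_ss, the level will fall toward this value.)

2.03 m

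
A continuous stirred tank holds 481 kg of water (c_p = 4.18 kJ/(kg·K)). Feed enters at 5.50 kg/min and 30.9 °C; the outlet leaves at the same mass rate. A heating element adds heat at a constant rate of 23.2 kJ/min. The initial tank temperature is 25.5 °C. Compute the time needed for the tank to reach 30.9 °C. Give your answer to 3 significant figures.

M c_p dT/dt = ṁ c_p (T_in − T) + Q̇.
τ = M/ṁ = 87.455 min; T_ss = T_in + Q̇/(ṁ c_p) = 31.909 °C.
T(t) = T_ss + (T₀ − T_ss) e^(−t/τ). Set T = 30.9:
e^(−t/τ) = (30.9 − 31.909)/(25.5 − 31.909) = 0.15745
t = −87.455 · ln(0.15745) = 161.67 min.

162 min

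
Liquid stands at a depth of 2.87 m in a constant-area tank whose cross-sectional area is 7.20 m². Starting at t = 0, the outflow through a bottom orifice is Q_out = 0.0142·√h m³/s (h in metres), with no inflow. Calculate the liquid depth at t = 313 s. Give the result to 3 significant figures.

1.92 m

With no inflow, A dh/dt = −0.0142 √h.
Separate and integrate: 2(√h − √h₀) = −(0.0142/A) t.
√h = √2.87 − 0.0142·313/(2·7.20) = 1.6941 − 0.30865 = 1.3855.
h = 1.3855² = 1.9195 m.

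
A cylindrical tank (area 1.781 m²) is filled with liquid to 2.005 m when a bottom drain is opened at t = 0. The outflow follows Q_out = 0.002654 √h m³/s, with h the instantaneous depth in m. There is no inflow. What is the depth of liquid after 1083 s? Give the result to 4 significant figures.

With no inflow, A dh/dt = −0.002654 √h.
Separate and integrate: 2(√h − √h₀) = −(0.002654/A) t.
√h = √2.005 − 0.002654·1083/(2·1.781) = 1.41598 − 0.806929 = 0.609051.
h = 0.609051² = 0.370943 m.

0.3709 m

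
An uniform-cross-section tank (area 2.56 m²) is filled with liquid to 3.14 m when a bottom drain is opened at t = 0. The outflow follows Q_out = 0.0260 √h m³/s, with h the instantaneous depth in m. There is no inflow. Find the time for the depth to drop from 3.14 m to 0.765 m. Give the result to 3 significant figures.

177 s

Accumulation of liquid (constant cross-section A): A dh/dt = −0.0260 √h.
This is separable: 2 d(√h)/dt = −0.0260/A, so √h = √h₀ − (0.0260/(2A)) t.
t = 2A(√h₀ − √h)/0.0260 = 2·2.56·(√3.14 − √0.765)/0.0260
  = 5.1200 × (1.7720 − 0.87464) / 0.0260 = 176.71 s.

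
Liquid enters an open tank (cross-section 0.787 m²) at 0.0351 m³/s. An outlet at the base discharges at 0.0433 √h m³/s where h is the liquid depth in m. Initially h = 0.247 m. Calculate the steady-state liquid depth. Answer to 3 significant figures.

0.657 m

Level balance: A dh/dt = 0.0351 − 0.0433 √h. Setting dh/dt = 0:
Q_in = 0.0433 √h_ss ⇒ √h_ss = 0.0351/0.0433 = 0.81062.
h_ss = 0.81062² = 0.65711 m. (Since h₀ = 0.247 m < h_ss, the level will rise toward this value.)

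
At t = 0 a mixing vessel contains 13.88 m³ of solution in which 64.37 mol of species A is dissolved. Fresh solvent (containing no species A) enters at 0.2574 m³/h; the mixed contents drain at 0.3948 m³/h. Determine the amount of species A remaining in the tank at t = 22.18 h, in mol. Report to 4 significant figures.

Let m(t) be the amount of species A. Volume: V(t) = V₀ + (Q_in − Q_out) t = 13.88 − 0.137400 t; V(22.18) = 10.8325 m³.
Solute balance: dm/dt = 0 − Q_out C = −Q_out m/V(t).
Separate: dm/m = −Q_out dt/V(t) ⇒ ln(m/m₀) = −(Q_out/(Q_in−Q_out)) ln(V/V₀).
m = m₀ (V₀/V)^(Q_out/(Q_in−Q_out)) = 64.37 × (13.88/10.8325)^(-2.87336) = 31.5741 mol.

31.57 mol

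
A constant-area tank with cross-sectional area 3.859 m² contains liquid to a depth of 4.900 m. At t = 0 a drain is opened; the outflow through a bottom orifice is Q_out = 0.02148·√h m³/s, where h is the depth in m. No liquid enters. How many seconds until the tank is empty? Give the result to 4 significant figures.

A dh/dt = −Q_out = −0.02148 √h.
This is separable: 2 d(√h)/dt = −0.02148/A, so √h = √h₀ − (0.02148/(2A)) t.
Set h = 0: 2√h₀ = (0.02148/A) t_empty ⇒ t_empty = 2A√h₀/0.02148.
t_empty = 2·3.859·√4.900/0.02148 = 7.71800·2.21359/0.02148 = 795.369 s.

795.4 s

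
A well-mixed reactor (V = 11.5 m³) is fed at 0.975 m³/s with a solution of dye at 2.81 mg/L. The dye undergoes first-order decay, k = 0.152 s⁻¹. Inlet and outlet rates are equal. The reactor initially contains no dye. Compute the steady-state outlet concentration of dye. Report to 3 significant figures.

1.01 mg/L

Accumulation = in − out − consumed: V dC/dt = Q C_in − Q C − k V C.
Steady state (dC/dt = 0): C_ss = Q C_in/(Q + kV) = C_in/(1 + kV/Q).
C_ss = 0.975·2.81/(0.975 + 0.152·11.5) = 2.7397/2.7230 = 1.0062 mg/L.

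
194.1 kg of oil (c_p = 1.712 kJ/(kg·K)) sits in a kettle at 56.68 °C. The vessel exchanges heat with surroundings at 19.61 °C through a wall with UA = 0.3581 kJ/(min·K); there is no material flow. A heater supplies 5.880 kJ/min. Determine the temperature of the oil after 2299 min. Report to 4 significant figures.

37.76 °C

Lumped-capacitance energy balance: M c_p dT/dt = UA(T_amb − T) + Q̇.
dT/dt = (T_ss − T)/τ with T_ss = T_amb + Q̇/UA = 19.61 + 5.880/0.3581 = 36.0300 °C, τ = M c_p/UA = 194.1·1.712/0.3581 = 927.951 min.
T approaches T_ss exponentially: T(t) = T_ss + (T₀ − T_ss) e^(−t/τ).
T(2299) = 36.0300 + (20.6500)·0.0839527 = 37.7636 °C.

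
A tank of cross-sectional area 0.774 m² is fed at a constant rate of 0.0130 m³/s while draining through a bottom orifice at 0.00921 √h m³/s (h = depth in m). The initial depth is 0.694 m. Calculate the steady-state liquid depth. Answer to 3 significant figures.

1.99 m

Mass balance (ρ constant): A dh/dt = Q_in − 0.00921 √h. At steady state dh/dt = 0:
Q_in = 0.00921 √h_ss ⇒ √h_ss = 0.0130/0.00921 = 1.4115.
h_ss = 1.4115² = 1.9924 m. (Since h₀ = 0.694 m < h_ss, the level will rise toward this value.)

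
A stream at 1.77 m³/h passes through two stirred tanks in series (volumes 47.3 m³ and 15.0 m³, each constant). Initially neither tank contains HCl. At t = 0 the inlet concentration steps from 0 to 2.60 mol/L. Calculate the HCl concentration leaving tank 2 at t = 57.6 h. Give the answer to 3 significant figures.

Time constants: τᵢ = Vᵢ/Q for each well-mixed tank.
τ₁ = 47.3/1.77 = 26.723 h; τ₂ = 15.0/1.77 = 8.4746 h.
Tank 1: C₁ = C_in(1 − e^(−t/τ₁)). Tank 2 (τ₁ ≠ τ₂): C₂ = C_in[1 − (τ₁ e^(−t/τ₁) − τ₂ e^(−t/τ₂))/(τ₁ − τ₂)].
At t = 57.6: e^(−t/τ₁) = 0.11585, e^(−t/τ₂) = 0.0011173.
C₂ = 2.60·[1 − (26.723·0.11585 − 8.4746·0.0011173)/(18.249)] = 2.60·0.83086 = 2.1602 mol/L.

2.16 mol/L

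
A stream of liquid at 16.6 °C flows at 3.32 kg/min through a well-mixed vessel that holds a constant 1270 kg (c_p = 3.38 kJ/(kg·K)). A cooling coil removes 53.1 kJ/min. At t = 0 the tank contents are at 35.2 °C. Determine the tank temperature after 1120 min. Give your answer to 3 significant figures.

Energy balance: M c_p dT/dt = ṁ c_p (T_in − T) − 53.1.
Rearrange: dT/dt = (T_ss − T)/τ with τ = M/ṁ = 382.53 min and T_ss = T_in − Q̇/(ṁ c_p) = 11.868 °C.
T approaches T_ss exponentially: T(t) = T_ss + (T₀ − T_ss) e^(−t/τ).
T(1120) = 11.868 + (23.332)·e^(−1120/382.53) = 11.868 + (23.332)·0.053511 = 13.117 °C.

13.1 °C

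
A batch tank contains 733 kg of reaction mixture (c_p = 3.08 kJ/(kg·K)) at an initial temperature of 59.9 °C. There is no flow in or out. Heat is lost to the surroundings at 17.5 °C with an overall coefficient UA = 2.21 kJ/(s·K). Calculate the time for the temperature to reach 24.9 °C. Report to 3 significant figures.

M c_p dT/dt = −UA(T − T_amb).
τ = M c_p/UA = 1021.6 s; T_ss = T_amb = 17.500 °C.
T(t) = T_ss + (T₀ − T_ss)e^(−t/τ); set T = 24.9:
t = −τ ln[(T − T_ss)/(T₀ − T_ss)] = −1021.6 · ln(0.17453) = 1783.3 s.

1780 s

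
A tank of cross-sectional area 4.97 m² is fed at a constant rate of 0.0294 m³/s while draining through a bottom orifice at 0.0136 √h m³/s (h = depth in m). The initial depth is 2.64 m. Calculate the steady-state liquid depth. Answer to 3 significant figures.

4.67 m

Unsteady balance on liquid volume: A dh/dt = Q_in − 0.0136 √h. At steady state dh/dt = 0:
Q_in = 0.0136 √h_ss ⇒ √h_ss = 0.0294/0.0136 = 2.1618.
h_ss = 2.1618² = 4.6732 m. (Since h₀ = 2.64 m < h_ss, the level will rise toward this value.)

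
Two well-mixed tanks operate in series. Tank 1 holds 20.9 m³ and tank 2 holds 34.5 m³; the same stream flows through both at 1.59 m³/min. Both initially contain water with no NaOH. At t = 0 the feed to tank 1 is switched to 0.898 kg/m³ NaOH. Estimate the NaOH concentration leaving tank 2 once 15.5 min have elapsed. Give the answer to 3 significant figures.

0.207 kg/m³

Time constants: τᵢ = Vᵢ/Q for each well-mixed tank.
τ₁ = 20.9/1.59 = 13.145 min; τ₂ = 34.5/1.59 = 21.698 min.
Tank 1: C₁ = C_in(1 − e^(−t/τ₁)). Tank 2 (τ₁ ≠ τ₂): C₂ = C_in[1 − (τ₁ e^(−t/τ₁) − τ₂ e^(−t/τ₂))/(τ₁ − τ₂)].
At t = 15.5: e^(−t/τ₁) = 0.30753, e^(−t/τ₂) = 0.48951.
C₂ = 0.898·[1 − (13.145·0.30753 − 21.698·0.48951)/(-8.5535)] = 0.898·0.23082 = 0.20728 kg/m³.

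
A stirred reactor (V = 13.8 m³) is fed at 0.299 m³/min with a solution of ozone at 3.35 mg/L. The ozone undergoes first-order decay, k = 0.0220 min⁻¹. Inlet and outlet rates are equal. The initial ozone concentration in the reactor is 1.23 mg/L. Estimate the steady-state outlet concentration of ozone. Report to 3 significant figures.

V dC/dt = Q(C_in − C) − k V C.
At steady state: 0 = Q C_in − (Q + kV) C_ss, so C_ss = Q C_in/(Q + kV).
C_ss = 0.299·3.35/(0.299 + 0.0220·13.8) = 1.0016/0.60260 = 1.6622 mg/L.

1.66 mg/L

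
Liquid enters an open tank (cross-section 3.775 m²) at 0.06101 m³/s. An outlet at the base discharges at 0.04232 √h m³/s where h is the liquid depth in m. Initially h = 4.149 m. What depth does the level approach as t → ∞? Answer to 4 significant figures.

2.078 m

A dh/dt = Q_in − 0.04232 √h. Steady state requires inflow = outflow:
Q_in = 0.04232 √h_ss ⇒ √h_ss = 0.06101/0.04232 = 1.44164.
h_ss = 1.44164² = 2.07831 m. (Since h₀ = 4.149 m > h_ss, the level will fall toward this value.)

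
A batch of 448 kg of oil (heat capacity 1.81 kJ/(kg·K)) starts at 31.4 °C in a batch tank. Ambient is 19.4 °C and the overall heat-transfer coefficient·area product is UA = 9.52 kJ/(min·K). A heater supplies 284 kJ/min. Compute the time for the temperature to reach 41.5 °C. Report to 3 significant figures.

71.2 min

Unsteady energy balance on the tank contents: M c_p dT/dt = −UA(T − T_amb) + Q̇.
τ = M c_p/UA = 85.176 min; T_ss = T_amb + Q̇/UA = 19.4 + 284/9.52 = 49.232 °C.
T(t) = T_ss + (T₀ − T_ss)e^(−t/τ); set T = 41.5:
t = −τ ln[(T − T_ss)/(T₀ − T_ss)] = −85.176 · ln(0.43360) = 71.176 min.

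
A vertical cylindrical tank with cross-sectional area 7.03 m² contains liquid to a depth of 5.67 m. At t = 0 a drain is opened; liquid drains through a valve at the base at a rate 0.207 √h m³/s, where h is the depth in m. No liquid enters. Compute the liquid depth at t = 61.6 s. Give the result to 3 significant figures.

Mass balance (ρ constant): A dh/dt = −0.207 √h.
∫ h^(−1/2) dh = −(0.207/A) ∫ dt, giving 2√h = 2√h₀ − (0.207/A) t.
√h = √5.67 − 0.207·61.6/(2·7.03) = 2.3812 − 0.90691 = 1.4743.
h = 1.4743² = 2.1735 m.

2.17 m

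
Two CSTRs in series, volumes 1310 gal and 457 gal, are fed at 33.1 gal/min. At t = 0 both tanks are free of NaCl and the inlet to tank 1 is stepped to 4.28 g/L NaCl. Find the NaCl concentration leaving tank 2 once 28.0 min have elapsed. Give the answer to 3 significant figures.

1.34 g/L

Species balance on tank i: dCᵢ/dt = (Cᵢ₋₁ − Cᵢ)/τᵢ with τᵢ = Vᵢ/Q.
τ₁ = 1310/33.1 = 39.577 min; τ₂ = 457/33.1 = 13.807 min.
Solving the cascade with C₁(0)=C₂(0)=0 gives C₂(t) = C_in[1 − (τ₁ e^(−t/τ₁) − τ₂ e^(−t/τ₂))/(τ₁ − τ₂)].
At t = 28.0: e^(−t/τ₁) = 0.49288, e^(−t/τ₂) = 0.13160.
C₂ = 4.28·[1 − (39.577·0.49288 − 13.807·0.13160)/(25.770)] = 4.28·0.31355 = 1.3420 g/L.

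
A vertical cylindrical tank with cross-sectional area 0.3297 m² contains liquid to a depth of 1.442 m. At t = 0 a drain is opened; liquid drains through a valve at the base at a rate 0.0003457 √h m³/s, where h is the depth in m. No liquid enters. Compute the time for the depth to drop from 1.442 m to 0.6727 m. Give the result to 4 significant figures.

726.1 s

With no inflow, A dh/dt = −0.0003457 √h.
∫ h^(−1/2) dh = −(0.0003457/A) ∫ dt, giving 2√h = 2√h₀ − (0.0003457/A) t.
t = 2A(√h₀ − √h)/0.0003457 = 2·0.3297·(√1.442 − √0.6727)/0.0003457
  = 0.659400 × (1.20083 − 0.820183) / 0.0003457 = 726.065 s.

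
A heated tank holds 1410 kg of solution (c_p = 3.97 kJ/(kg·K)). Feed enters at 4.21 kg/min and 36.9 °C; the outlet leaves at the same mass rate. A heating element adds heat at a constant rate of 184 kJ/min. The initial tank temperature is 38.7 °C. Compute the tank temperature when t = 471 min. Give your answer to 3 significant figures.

45.7 °C

Energy balance: M c_p dT/dt = ṁ c_p (T_in − T) + 184.
Rearrange: dT/dt = (T_ss − T)/τ with τ = M/ṁ = 334.92 min and T_ss = T_in + Q̇/(ṁ c_p) = 47.909 °C.
This is linear first-order; T(t) = T_ss + (T₀ − T_ss) e^(−t/τ).
T(471) = 47.909 + (-9.2089)·e^(−471/334.92) = 47.909 + (-9.2089)·0.24504 = 45.652 °C.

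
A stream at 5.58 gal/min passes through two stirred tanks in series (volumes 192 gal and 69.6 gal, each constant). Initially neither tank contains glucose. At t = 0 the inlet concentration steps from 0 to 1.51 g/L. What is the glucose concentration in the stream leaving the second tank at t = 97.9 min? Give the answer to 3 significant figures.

Time constants: τᵢ = Vᵢ/Q for each well-mixed tank.
τ₁ = 192/5.58 = 34.409 min; τ₂ = 69.6/5.58 = 12.473 min.
Solving the cascade with C₁(0)=C₂(0)=0 gives C₂(t) = C_in[1 − (τ₁ e^(−t/τ₁) − τ₂ e^(−t/τ₂))/(τ₁ − τ₂)].
At t = 97.9: e^(−t/τ₁) = 0.058122, e^(−t/τ₂) = 0.00039019.
C₂ = 1.51·[1 − (34.409·0.058122 − 12.473·0.00039019)/(21.935)] = 1.51·0.90905 = 1.3727 g/L.

1.37 g/L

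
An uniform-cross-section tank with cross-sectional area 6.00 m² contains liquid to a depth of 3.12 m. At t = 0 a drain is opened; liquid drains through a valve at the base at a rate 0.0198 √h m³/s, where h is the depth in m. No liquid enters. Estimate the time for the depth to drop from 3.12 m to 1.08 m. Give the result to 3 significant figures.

A dh/dt = −Q_out = −0.0198 √h.
This is separable: 2 d(√h)/dt = −0.0198/A, so √h = √h₀ − (0.0198/(2A)) t.
t = 2A(√h₀ − √h)/0.0198 = 2·6.00·(√3.12 − √1.08)/0.0198
  = 12.000 × (1.7664 − 1.0392) / 0.0198 = 440.68 s.

441 s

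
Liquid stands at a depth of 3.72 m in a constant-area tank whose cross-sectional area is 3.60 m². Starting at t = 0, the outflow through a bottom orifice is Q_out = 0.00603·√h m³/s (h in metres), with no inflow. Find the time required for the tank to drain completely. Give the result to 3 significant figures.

2300 s

With no inflow, A dh/dt = −0.00603 √h.
∫ h^(−1/2) dh = −(0.00603/A) ∫ dt, giving 2√h = 2√h₀ − (0.00603/A) t.
Set h = 0: 2√h₀ = (0.00603/A) t_empty ⇒ t_empty = 2A√h₀/0.00603.
t_empty = 2·3.60·√3.72/0.00603 = 7.2000·1.9287/0.00603 = 2303.0 s.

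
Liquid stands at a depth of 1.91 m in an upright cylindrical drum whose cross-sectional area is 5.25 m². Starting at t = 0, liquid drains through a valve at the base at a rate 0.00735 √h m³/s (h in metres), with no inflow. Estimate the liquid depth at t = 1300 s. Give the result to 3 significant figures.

0.223 m

A dh/dt = −Q_out = −0.00735 √h.
∫ h^(−1/2) dh = −(0.00735/A) ∫ dt, giving 2√h = 2√h₀ − (0.00735/A) t.
√h = √1.91 − 0.00735·1300/(2·5.25) = 1.3820 − 0.91000 = 0.47203.
h = 0.47203² = 0.22281 m.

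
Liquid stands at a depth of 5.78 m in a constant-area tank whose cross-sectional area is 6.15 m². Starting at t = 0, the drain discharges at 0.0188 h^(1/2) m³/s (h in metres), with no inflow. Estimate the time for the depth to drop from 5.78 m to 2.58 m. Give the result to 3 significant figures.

A dh/dt = −Q_out = −0.0188 √h.
This is separable: 2 d(√h)/dt = −0.0188/A, so √h = √h₀ − (0.0188/(2A)) t.
t = 2A(√h₀ − √h)/0.0188 = 2·6.15·(√5.78 − √2.58)/0.0188
  = 12.300 × (2.4042 − 1.6062) / 0.0188 = 522.05 s.

522 s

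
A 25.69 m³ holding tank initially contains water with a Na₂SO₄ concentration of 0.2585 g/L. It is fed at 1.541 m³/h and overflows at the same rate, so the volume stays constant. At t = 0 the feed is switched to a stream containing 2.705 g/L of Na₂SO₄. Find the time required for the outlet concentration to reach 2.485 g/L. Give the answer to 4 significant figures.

40.16 h

Species balance on the tank: V dC/dt = Q(C_in − C), so τ = V/Q = 16.6710 h.
C(t) = C_in + (C₀ − C_in) e^(−t/τ). Set C = 2.485 and solve for t:
e^(−t/τ) = (C − C_in)/(C₀ − C_in) = (2.485 − 2.705)/(0.2585 − 2.705) = 0.0899244
t = −τ ln(…) = 16.6710 × 2.40879 = 40.1569 h.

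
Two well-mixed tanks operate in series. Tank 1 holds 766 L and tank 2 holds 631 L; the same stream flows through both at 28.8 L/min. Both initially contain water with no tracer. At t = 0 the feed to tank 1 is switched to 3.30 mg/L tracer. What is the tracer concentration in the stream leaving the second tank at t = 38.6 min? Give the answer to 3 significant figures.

Each tank obeys Vᵢ dCᵢ/dt = Q(Cᵢ₋₁ − Cᵢ), so τᵢ = Vᵢ/Q.
τ₁ = 766/28.8 = 26.597 min; τ₂ = 631/28.8 = 21.910 min.
Tank 1: C₁ = C_in(1 − e^(−t/τ₁)). Tank 2 (τ₁ ≠ τ₂): C₂ = C_in[1 − (τ₁ e^(−t/τ₁) − τ₂ e^(−t/τ₂))/(τ₁ − τ₂)].
At t = 38.6: e^(−t/τ₁) = 0.23427, e^(−t/τ₂) = 0.17174.
C₂ = 3.30·[1 − (26.597·0.23427 − 21.910·0.17174)/(4.6875)] = 3.30·0.47346 = 1.5624 mg/L.

1.56 mg/L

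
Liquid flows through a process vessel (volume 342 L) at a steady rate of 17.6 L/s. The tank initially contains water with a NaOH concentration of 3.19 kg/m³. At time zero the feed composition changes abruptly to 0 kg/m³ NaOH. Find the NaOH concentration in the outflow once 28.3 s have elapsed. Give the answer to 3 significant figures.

Transient balance on the dissolved component: V dC/dt = Q(C_in − C).
Time constant τ = V/Q = 342/17.6 = 19.432 s.
This is linear first-order; C(t) = C_in + (C₀ − C_in) e^(−t/τ).
C(28.3) = 0 + (3.19 − 0)·e^(−28.3/19.432) = 0 + (3.1900)·0.23308 = 0.74352 kg/m³.

0.744 kg/m³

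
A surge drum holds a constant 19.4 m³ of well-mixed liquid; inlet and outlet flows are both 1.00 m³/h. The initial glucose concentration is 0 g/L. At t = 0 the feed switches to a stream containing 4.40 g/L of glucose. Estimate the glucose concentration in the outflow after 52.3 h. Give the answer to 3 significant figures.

Unsteady species balance (constant V, well mixed): V dC/dt = Q(C_in − C).
So dC/dt = (C_in − C)/τ with τ = V/Q = 19.4/1.00 = 19.400 h.
Integrating: C(t) = C_in + (C₀ − C_in) e^(−t/τ).
C(52.3) = 4.40 + (0 − 4.40)·e^(−52.3/19.400) = 4.40 + (-4.4000)·0.067483 = 4.1031 g/L.

4.10 g/L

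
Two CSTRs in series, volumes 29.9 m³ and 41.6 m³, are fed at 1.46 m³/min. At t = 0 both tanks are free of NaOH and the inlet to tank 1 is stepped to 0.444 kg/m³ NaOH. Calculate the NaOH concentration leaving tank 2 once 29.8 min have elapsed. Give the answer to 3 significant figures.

Each tank obeys Vᵢ dCᵢ/dt = Q(Cᵢ₋₁ − Cᵢ), so τᵢ = Vᵢ/Q.
τ₁ = 29.9/1.46 = 20.479 min; τ₂ = 41.6/1.46 = 28.493 min.
Tank 1: C₁ = C_in(1 − e^(−t/τ₁)). Tank 2 (τ₁ ≠ τ₂): C₂ = C_in[1 − (τ₁ e^(−t/τ₁) − τ₂ e^(−t/τ₂))/(τ₁ − τ₂)].
At t = 29.8: e^(−t/τ₁) = 0.23337, e^(−t/τ₂) = 0.35139.
C₂ = 0.444·[1 − (20.479·0.23337 − 28.493·0.35139)/(-8.0137)] = 0.444·0.34702 = 0.15408 kg/m³.

0.154 kg/m³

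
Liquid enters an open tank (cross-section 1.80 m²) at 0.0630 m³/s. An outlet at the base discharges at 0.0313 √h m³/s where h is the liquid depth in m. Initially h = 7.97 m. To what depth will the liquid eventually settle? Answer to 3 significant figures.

A dh/dt = Q_in − 0.0313 √h. Steady state requires inflow = outflow:
Q_in = 0.0313 √h_ss ⇒ √h_ss = 0.0630/0.0313 = 2.0128.
h_ss = 2.0128² = 4.0513 m. (Since h₀ = 7.97 m > h_ss, the level will fall toward this value.)

4.05 m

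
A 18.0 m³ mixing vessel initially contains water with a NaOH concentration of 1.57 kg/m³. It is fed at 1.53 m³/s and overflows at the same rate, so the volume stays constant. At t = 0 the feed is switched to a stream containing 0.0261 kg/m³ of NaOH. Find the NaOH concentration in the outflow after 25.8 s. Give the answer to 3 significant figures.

Unsteady species balance (constant V, well mixed): V dC/dt = Q(C_in − C).
Rewrite as dC/dt + C/τ = C_in/τ, τ = V/Q = 11.765 s.
Solution: C(t) = C_in + (C₀ − C_in) e^(−t/τ).
C(25.8) = 0.0261 + (1.57 − 0.0261)·e^(−25.8/11.765) = 0.0261 + (1.5439)·0.11158 = 0.19837 kg/m³.

0.198 kg/m³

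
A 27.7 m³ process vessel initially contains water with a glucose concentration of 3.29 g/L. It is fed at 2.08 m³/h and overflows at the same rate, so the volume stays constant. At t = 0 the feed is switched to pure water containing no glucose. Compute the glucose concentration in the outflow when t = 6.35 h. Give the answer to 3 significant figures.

2.04 g/L

Species balance on the tank: V dC/dt = Q(C_in − C).
Rewrite as dC/dt + C/τ = C_in/τ, τ = V/Q = 13.317 h.
Integrating: C(t) = C_in + (C₀ − C_in) e^(−t/τ).
C(6.35) = 0 + (3.29 − 0)·e^(−6.35/13.317) = 0 + (3.2900)·0.62075 = 2.0423 g/L.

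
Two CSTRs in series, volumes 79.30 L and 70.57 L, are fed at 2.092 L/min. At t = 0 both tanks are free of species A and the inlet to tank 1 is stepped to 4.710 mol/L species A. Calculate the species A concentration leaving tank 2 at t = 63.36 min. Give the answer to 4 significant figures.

2.488 mol/L

Time constants: τᵢ = Vᵢ/Q for each well-mixed tank.
τ₁ = 79.30/2.092 = 37.9063 min; τ₂ = 70.57/2.092 = 33.7333 min.
Tank 1: C₁ = C_in(1 − e^(−t/τ₁)). Tank 2 (τ₁ ≠ τ₂): C₂ = C_in[1 − (τ₁ e^(−t/τ₁) − τ₂ e^(−t/τ₂))/(τ₁ − τ₂)].
At t = 63.36: e^(−t/τ₁) = 0.187967, e^(−t/τ₂) = 0.152855.
C₂ = 4.710·[1 − (37.9063·0.187967 − 33.7333·0.152855)/(4.17304)] = 4.710·0.528203 = 2.48784 mol/L.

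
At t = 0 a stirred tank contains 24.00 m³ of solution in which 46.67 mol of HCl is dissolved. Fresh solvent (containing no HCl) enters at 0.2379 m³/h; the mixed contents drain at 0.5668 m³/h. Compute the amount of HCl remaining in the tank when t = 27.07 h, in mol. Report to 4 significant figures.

Let m(t) be the amount of HCl. Volume: V(t) = V₀ + (Q_in − Q_out) t = 24.00 − 0.328900 t; V(27.07) = 15.0967 m³.
No HCl enters, so dm/dt = −Q_out · (m/V).
Separate: dm/m = −Q_out dt/V(t) ⇒ ln(m/m₀) = −(Q_out/(Q_in−Q_out)) ln(V/V₀).
m = m₀ (V₀/V)^(Q_out/(Q_in−Q_out)) = 46.67 × (24.00/15.0967)^(-1.72332) = 20.9934 mol.

20.99 mol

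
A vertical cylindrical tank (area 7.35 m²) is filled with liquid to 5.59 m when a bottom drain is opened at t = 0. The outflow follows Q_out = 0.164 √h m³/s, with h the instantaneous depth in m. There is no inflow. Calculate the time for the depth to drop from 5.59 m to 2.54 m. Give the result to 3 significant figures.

69.1 s

Accumulation of liquid (constant cross-section A): A dh/dt = −0.164 √h.
∫ h^(−1/2) dh = −(0.164/A) ∫ dt, giving 2√h = 2√h₀ − (0.164/A) t.
t = 2A(√h₀ − √h)/0.164 = 2·7.35·(√5.59 − √2.54)/0.164
  = 14.700 × (2.3643 − 1.5937) / 0.164 = 69.070 s.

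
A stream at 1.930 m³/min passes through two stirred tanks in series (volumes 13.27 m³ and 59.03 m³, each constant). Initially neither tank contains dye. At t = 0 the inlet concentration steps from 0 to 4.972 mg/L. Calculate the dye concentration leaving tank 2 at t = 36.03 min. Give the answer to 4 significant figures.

Species balance on tank i: dCᵢ/dt = (Cᵢ₋₁ − Cᵢ)/τᵢ with τᵢ = Vᵢ/Q.
τ₁ = 13.27/1.930 = 6.87565 min; τ₂ = 59.03/1.930 = 30.5855 min.
Tank 1: C₁ = C_in(1 − e^(−t/τ₁)). Tank 2 (τ₁ ≠ τ₂): C₂ = C_in[1 − (τ₁ e^(−t/τ₁) − τ₂ e^(−t/τ₂))/(τ₁ − τ₂)].
At t = 36.03: e^(−t/τ₁) = 0.00529902, e^(−t/τ₂) = 0.307891.
C₂ = 4.972·[1 − (6.87565·0.00529902 − 30.5855·0.307891)/(-23.7098)] = 4.972·0.604360 = 3.00488 mg/L.

3.005 mg/L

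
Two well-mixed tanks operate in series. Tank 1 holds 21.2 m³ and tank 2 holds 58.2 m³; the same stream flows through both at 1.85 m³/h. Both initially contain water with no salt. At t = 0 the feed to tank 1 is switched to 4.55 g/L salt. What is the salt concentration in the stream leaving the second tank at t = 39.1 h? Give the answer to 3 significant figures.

2.57 g/L

Each tank obeys Vᵢ dCᵢ/dt = Q(Cᵢ₋₁ − Cᵢ), so τᵢ = Vᵢ/Q.
τ₁ = 21.2/1.85 = 11.459 h; τ₂ = 58.2/1.85 = 31.459 h.
Tank 1: C₁ = C_in(1 − e^(−t/τ₁)). Tank 2 (τ₁ ≠ τ₂): C₂ = C_in[1 − (τ₁ e^(−t/τ₁) − τ₂ e^(−t/τ₂))/(τ₁ − τ₂)].
At t = 39.1: e^(−t/τ₁) = 0.032974, e^(−t/τ₂) = 0.28856.
C₂ = 4.55·[1 − (11.459·0.032974 − 31.459·0.28856)/(-20.000)] = 4.55·0.56500 = 2.5708 g/L.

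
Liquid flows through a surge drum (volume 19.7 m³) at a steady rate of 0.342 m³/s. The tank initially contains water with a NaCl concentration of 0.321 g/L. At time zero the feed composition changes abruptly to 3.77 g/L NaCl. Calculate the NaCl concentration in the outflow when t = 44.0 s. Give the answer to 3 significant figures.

Transient balance on the dissolved component: V dC/dt = Q(C_in − C).
So dC/dt = (C_in − C)/τ with τ = V/Q = 19.7/0.342 = 57.602 s.
This is linear first-order; C(t) = C_in + (C₀ − C_in) e^(−t/τ).
C(44.0) = 3.77 + (0.321 − 3.77)·e^(−44.0/57.602) = 3.77 + (-3.4490)·0.46587 = 2.1632 g/L.

2.16 g/L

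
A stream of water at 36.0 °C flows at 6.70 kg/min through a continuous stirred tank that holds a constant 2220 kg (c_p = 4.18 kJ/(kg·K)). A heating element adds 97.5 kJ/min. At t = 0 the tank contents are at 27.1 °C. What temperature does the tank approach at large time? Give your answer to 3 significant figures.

39.5 °C

M c_p dT/dt = ṁ c_p (T_in − T) + Q̇.
At steady state dT/dt = 0 ⇒ T_ss = T_in + Q̇/(ṁ c_p) = 36.0 + 97.5/(6.70·4.18) = 39.481 °C.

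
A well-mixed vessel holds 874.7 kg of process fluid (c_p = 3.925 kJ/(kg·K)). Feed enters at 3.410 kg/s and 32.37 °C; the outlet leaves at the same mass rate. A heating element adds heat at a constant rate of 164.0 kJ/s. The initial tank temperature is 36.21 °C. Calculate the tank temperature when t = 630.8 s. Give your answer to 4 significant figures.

43.90 °C

M c_p dT/dt = ṁ c_p (T_in − T) + Q̇.
τ = M/ṁ = 256.510 s; T_ss = T_in + Q̇/(ṁ c_p) = 32.37 + 164.0/(3.410·3.925) = 44.6232 °C.
Solution: T(t) = T_ss + (T₀ − T_ss) e^(−t/τ).
T(630.8) = 44.6232 + (-8.41321)·e^(−630.8/256.510) = 44.6232 + (-8.41321)·0.0855067 = 43.9038 °C.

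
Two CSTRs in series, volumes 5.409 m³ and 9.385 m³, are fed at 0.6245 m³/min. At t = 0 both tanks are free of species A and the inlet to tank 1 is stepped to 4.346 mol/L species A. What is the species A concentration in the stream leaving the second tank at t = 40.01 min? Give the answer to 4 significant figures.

Species balance on tank i: dCᵢ/dt = (Cᵢ₋₁ − Cᵢ)/τᵢ with τᵢ = Vᵢ/Q.
τ₁ = 5.409/0.6245 = 8.66133 min; τ₂ = 9.385/0.6245 = 15.0280 min.
Tank 1: C₁ = C_in(1 − e^(−t/τ₁)). Tank 2 (τ₁ ≠ τ₂): C₂ = C_in[1 − (τ₁ e^(−t/τ₁) − τ₂ e^(−t/τ₂))/(τ₁ − τ₂)].
At t = 40.01: e^(−t/τ₁) = 0.00985887, e^(−t/τ₂) = 0.0697834.
C₂ = 4.346·[1 − (8.66133·0.00985887 − 15.0280·0.0697834)/(-6.36669)] = 4.346·0.848695 = 3.68843 mol/L.

3.688 mol/L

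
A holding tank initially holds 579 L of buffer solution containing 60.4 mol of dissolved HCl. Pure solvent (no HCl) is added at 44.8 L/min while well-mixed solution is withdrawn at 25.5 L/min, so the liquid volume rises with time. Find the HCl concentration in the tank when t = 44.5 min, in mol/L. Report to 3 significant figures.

Let m(t) be the amount of HCl. Volume: V(t) = V₀ + (Q_in − Q_out) t = 579 + 19.300 t; V(44.5) = 1437.8 L.
Solute balance: dm/dt = 0 − Q_out C = −Q_out m/V(t).
dm/m = −Q_out dt/(V₀ + 19.300 t); integrating gives ln(m/m₀) = −(Q_out/(Q_in−Q_out)) ln(V/V₀).
m = m₀ (V₀/V)^(Q_out/(Q_in−Q_out)) = 60.4 × (579/1437.8)^(1.3212) = 18.159 mol.
C = m/V = 18.159/1437.8 = 0.012629 mol/L.

0.0126 mol/L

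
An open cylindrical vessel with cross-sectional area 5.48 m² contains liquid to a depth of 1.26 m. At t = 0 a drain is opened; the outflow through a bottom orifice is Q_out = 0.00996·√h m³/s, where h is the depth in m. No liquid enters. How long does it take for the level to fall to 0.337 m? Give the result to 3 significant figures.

With no inflow, A dh/dt = −0.00996 √h.
This is separable: 2 d(√h)/dt = −0.00996/A, so √h = √h₀ − (0.00996/(2A)) t.
t = 2A(√h₀ − √h)/0.00996 = 2·5.48·(√1.26 − √0.337)/0.00996
  = 10.960 × (1.1225 − 0.58052) / 0.00996 = 596.40 s.

596 s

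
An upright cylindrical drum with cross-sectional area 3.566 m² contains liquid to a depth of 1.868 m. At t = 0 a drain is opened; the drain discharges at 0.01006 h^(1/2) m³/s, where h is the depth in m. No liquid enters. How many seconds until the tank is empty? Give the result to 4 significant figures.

969.0 s

With no inflow, A dh/dt = −0.01006 √h.
This is separable: 2 d(√h)/dt = −0.01006/A, so √h = √h₀ − (0.01006/(2A)) t.
Set h = 0: 2√h₀ = (0.01006/A) t_empty ⇒ t_empty = 2A√h₀/0.01006.
t_empty = 2·3.566·√1.868/0.01006 = 7.13200·1.36675/0.01006 = 968.951 s.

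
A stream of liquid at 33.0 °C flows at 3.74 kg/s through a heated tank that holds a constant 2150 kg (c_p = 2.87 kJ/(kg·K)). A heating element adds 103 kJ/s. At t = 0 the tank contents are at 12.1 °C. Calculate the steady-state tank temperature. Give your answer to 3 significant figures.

Unsteady energy balance on the tank contents: M c_p dT/dt = ṁ c_p (T_in − T) + 103.
At steady state dT/dt = 0 ⇒ T_ss = T_in + Q̇/(ṁ c_p) = 33.0 + 103/(3.74·2.87) = 42.596 °C.

42.6 °C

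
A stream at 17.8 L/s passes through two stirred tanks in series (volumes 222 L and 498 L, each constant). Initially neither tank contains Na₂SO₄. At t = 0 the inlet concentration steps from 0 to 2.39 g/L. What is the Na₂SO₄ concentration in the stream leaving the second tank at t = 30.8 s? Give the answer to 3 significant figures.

Time constants: τᵢ = Vᵢ/Q for each well-mixed tank.
τ₁ = 222/17.8 = 12.472 s; τ₂ = 498/17.8 = 27.978 s.
Solving the cascade with C₁(0)=C₂(0)=0 gives C₂(t) = C_in[1 − (τ₁ e^(−t/τ₁) − τ₂ e^(−t/τ₂))/(τ₁ − τ₂)].
At t = 30.8: e^(−t/τ₁) = 0.084623, e^(−t/τ₂) = 0.33258.
C₂ = 2.39·[1 − (12.472·0.084623 − 27.978·0.33258)/(-15.506)] = 2.39·0.46798 = 1.1185 g/L.

1.12 g/L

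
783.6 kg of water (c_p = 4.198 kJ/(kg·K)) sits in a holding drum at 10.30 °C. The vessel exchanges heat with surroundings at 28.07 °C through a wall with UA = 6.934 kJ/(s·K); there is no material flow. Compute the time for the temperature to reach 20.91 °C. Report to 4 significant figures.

Lumped-capacitance energy balance: M c_p dT/dt = UA(T_amb − T).
τ = M c_p/UA = 474.409 s; T_ss = T_amb = 28.0700 °C.
T(t) = T_ss + (T₀ − T_ss)e^(−t/τ); set T = 20.91:
t = −τ ln[(T − T_ss)/(T₀ − T_ss)] = −474.409 · ln(0.402926) = 431.239 s.

431.2 s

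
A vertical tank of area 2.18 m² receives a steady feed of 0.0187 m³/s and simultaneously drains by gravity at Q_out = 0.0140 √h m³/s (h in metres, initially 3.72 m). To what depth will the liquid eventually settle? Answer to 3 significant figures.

Mass balance (ρ constant): A dh/dt = Q_in − 0.0140 √h. At steady state dh/dt = 0:
Q_in = 0.0140 √h_ss ⇒ √h_ss = 0.0187/0.0140 = 1.3357.
h_ss = 1.3357² = 1.7841 m. (Since h₀ = 3.72 m > h_ss, the level will fall toward this value.)

1.78 m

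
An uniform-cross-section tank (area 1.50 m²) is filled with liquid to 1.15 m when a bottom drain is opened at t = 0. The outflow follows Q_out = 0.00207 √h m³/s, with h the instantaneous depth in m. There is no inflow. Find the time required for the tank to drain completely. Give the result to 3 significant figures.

1550 s

A dh/dt = −Q_out = −0.00207 √h.
∫ h^(−1/2) dh = −(0.00207/A) ∫ dt, giving 2√h = 2√h₀ − (0.00207/A) t.
Tank is empty when √h = 0: t_empty = 2A√h₀/0.00207.
t_empty = 2·1.50·√1.15/0.00207 = 3.0000·1.0724/0.00207 = 1554.2 s.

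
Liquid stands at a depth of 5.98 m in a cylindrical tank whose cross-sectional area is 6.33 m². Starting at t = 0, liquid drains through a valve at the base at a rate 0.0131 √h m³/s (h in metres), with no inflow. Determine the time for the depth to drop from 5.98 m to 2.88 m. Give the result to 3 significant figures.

A dh/dt = −Q_out = −0.0131 √h.
∫ h^(−1/2) dh = −(0.0131/A) ∫ dt, giving 2√h = 2√h₀ − (0.0131/A) t.
t = 2A(√h₀ − √h)/0.0131 = 2·6.33·(√5.98 − √2.88)/0.0131
  = 12.660 × (2.4454 − 1.6971) / 0.0131 = 723.21 s.

723 s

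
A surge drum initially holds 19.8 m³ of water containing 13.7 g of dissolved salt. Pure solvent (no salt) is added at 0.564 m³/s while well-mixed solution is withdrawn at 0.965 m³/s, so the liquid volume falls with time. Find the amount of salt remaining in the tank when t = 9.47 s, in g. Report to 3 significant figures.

Total volume: dV/dt = Q_in − Q_out = -0.40100 m³/s, so V(t) = 19.8 − 0.40100 t and V(9.47) = 16.003 m³.
Species balance (pure solvent in): dm/dt = −Q_out · m/V(t).
Separate: dm/m = −Q_out dt/V(t) ⇒ ln(m/m₀) = −(Q_out/(Q_in−Q_out)) ln(V/V₀).
m = m₀ (V₀/V)^(Q_out/(Q_in−Q_out)) = 13.7 × (19.8/16.003)^(-2.4065) = 8.2069 g.

8.21 g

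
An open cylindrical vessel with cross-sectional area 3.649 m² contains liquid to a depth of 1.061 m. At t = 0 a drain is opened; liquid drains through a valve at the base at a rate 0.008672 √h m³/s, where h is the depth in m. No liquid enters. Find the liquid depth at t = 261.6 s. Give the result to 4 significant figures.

A dh/dt = −Q_out = −0.008672 √h.
This is separable: 2 d(√h)/dt = −0.008672/A, so √h = √h₀ − (0.008672/(2A)) t.
√h = √1.061 − 0.008672·261.6/(2·3.649) = 1.03005 − 0.310852 = 0.719197.
h = 0.719197² = 0.517244 m.

0.5172 m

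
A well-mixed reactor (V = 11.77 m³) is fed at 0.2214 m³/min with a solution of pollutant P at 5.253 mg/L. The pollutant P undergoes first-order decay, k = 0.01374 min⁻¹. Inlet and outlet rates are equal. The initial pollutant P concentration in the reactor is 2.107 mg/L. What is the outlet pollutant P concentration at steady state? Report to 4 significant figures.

3.036 mg/L

Species balance: V dC/dt = Q C_in − Q C − k V C.
Steady state (dC/dt = 0): C_ss = Q C_in/(Q + kV) = C_in/(1 + kV/Q).
C_ss = 0.2214·5.253/(0.2214 + 0.01374·11.77) = 1.16301/0.383120 = 3.03564 mg/L.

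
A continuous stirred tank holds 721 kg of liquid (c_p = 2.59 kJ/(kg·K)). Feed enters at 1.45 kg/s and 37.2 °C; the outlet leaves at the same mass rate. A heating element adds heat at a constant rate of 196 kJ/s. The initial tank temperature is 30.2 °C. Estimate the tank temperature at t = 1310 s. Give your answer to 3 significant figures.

Unsteady energy balance on the tank contents: M c_p dT/dt = ṁ c_p (T_in − T) + 196.
Rearrange: dT/dt = (T_ss − T)/τ with τ = M/ṁ = 497.24 s and T_ss = T_in + Q̇/(ṁ c_p) = 89.390 °C.
Solution: T(t) = T_ss + (T₀ − T_ss) e^(−t/τ).
T(1310) = 89.390 + (-59.190)·e^(−1310/497.24) = 89.390 + (-59.190)·0.071752 = 85.143 °C.

85.1 °C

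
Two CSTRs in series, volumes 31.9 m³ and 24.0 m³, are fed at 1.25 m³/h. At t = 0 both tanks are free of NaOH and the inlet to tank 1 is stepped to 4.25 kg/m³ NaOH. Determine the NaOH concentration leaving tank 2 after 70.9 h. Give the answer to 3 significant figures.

3.50 kg/m³

Time constants: τᵢ = Vᵢ/Q for each well-mixed tank.
τ₁ = 31.9/1.25 = 25.520 h; τ₂ = 24.0/1.25 = 19.200 h.
Tank 1: C₁ = C_in(1 − e^(−t/τ₁)). Tank 2 (τ₁ ≠ τ₂): C₂ = C_in[1 − (τ₁ e^(−t/τ₁) − τ₂ e^(−t/τ₂))/(τ₁ − τ₂)].
At t = 70.9: e^(−t/τ₁) = 0.062149, e^(−t/τ₂) = 0.024904.
C₂ = 4.25·[1 − (25.520·0.062149 − 19.200·0.024904)/(6.3200)] = 4.25·0.82470 = 3.5050 kg/m³.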